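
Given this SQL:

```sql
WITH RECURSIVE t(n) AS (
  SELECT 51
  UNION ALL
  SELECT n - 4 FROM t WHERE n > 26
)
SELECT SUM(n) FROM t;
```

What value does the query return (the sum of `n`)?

Base: n=51.
Iteration 1: 51 > 26 holds -> n = 51 - 4 = 47.
Iteration 2: 47 > 26 holds -> n = 47 - 4 = 43.
Iteration 3: 43 > 26 holds -> n = 43 - 4 = 39.
Iteration 4: 39 > 26 holds -> n = 39 - 4 = 35.
Iteration 5: 35 > 26 holds -> n = 35 - 4 = 31.
Iteration 6: 31 > 26 holds -> n = 31 - 4 = 27.
Iteration 7: 27 > 26 holds -> n = 27 - 4 = 23.
Iteration 8: 23 > 26 fails; recursion stops.
SUM(n) = 51 + 47 + 43 + 39 + 35 + 31 + 27 + 23 = 296.

296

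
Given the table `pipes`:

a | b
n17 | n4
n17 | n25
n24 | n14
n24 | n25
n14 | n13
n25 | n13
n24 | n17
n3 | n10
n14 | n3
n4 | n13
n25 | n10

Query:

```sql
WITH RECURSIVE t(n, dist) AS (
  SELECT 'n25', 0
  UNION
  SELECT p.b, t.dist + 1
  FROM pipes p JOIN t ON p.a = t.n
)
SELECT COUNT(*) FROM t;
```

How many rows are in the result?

3

Base: (n25, dist=0).
Iteration 1: edges from {n25} -> (n10, dist=1), (n13, dist=1).
Iteration 2: no outgoing edges from {n10,n13}; recursion stops.
Total rows emitted: 3.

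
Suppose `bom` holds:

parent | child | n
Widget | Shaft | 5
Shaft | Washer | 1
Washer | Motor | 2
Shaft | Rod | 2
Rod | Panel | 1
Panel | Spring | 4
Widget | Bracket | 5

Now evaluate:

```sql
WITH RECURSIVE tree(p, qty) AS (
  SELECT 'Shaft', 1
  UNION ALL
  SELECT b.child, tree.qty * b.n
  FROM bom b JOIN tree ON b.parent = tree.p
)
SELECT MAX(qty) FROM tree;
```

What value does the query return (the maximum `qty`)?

Base: (Shaft, qty=1).
Iteration 1: components of {Shaft} -> Rod = 1*2 = 2, Washer = 1*1 = 1.
Iteration 2: components of {Rod,Washer} -> Motor = 1*2 = 2, Panel = 2*1 = 2.
Iteration 3: components of {Motor,Panel} -> Spring = 2*4 = 8.
Iteration 4: no further components; recursion stops.
qty values: 1, 1, 2, 2, 2, 8; the maximum is 8.

8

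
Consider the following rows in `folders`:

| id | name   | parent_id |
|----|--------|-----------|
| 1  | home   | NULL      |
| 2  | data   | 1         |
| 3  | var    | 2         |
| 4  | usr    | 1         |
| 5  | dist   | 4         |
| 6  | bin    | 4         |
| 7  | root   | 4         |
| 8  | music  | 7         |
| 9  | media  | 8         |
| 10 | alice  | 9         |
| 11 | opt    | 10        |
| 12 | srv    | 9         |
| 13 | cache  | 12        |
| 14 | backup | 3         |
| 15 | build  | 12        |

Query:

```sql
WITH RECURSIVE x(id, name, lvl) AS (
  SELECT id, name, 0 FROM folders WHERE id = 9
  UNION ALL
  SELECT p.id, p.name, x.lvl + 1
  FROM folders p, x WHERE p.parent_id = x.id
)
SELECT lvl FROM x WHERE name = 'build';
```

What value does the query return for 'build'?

2

Base: id=9 (media) at lvl 0.
Iteration 1: rows with parent_id in {9} -> alice (id 10, lvl 1), srv (id 12, lvl 1).
Iteration 2: rows with parent_id in {10,12} -> opt (id 11, lvl 2), cache (id 13, lvl 2), build (id 15, lvl 2).
Iteration 3: no rows with parent_id in {11,13,15}; recursion stops.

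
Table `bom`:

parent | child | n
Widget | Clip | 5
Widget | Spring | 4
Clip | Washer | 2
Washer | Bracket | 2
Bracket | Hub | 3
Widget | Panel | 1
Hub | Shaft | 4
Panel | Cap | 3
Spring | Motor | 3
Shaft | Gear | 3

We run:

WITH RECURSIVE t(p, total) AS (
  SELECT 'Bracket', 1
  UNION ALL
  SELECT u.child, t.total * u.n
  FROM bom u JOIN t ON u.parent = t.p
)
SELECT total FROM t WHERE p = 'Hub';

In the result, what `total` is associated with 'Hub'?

3

Base: (Bracket, total=1).
Iteration 1: components of {Bracket} -> Hub = 1*3 = 3.
Iteration 2: components of {Hub} -> Shaft = 3*4 = 12.
Iteration 3: components of {Shaft} -> Gear = 12*3 = 36.
Iteration 4: no further components; recursion stops.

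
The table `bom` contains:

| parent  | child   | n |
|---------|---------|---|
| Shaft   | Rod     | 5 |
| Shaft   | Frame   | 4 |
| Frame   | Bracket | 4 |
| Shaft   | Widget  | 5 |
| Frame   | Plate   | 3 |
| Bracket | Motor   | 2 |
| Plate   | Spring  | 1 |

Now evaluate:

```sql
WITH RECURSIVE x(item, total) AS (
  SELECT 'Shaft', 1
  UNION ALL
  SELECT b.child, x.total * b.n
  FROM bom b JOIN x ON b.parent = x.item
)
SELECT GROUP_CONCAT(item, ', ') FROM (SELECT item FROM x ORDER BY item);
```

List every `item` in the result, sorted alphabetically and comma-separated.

Bracket, Frame, Motor, Plate, Rod, Shaft, Spring, Widget

Base: (Shaft, total=1).
Iteration 1: components of {Shaft} -> Frame = 1*4 = 4, Rod = 1*5 = 5, Widget = 1*5 = 5.
Iteration 2: components of {Frame,Rod,Widget} -> Bracket = 4*4 = 16, Plate = 4*3 = 12.
Iteration 3: components of {Bracket,Plate} -> Motor = 16*2 = 32, Spring = 12*1 = 12.
Iteration 4: no further components; recursion stops.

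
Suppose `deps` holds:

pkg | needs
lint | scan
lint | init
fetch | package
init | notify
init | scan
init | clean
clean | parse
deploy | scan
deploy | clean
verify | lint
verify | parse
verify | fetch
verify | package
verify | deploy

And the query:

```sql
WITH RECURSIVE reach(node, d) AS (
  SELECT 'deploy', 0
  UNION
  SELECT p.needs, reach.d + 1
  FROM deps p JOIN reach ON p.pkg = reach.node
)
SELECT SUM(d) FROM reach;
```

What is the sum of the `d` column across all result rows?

4

Base: (deploy, d=0).
Iteration 1: edges from {deploy} -> (clean, d=1), (scan, d=1).
Iteration 2: edges from {clean,scan} -> (parse, d=2).
Iteration 3: no outgoing edges from {parse}; recursion stops.
SUM(d) = 0 + 1 + 1 + 2 = 4.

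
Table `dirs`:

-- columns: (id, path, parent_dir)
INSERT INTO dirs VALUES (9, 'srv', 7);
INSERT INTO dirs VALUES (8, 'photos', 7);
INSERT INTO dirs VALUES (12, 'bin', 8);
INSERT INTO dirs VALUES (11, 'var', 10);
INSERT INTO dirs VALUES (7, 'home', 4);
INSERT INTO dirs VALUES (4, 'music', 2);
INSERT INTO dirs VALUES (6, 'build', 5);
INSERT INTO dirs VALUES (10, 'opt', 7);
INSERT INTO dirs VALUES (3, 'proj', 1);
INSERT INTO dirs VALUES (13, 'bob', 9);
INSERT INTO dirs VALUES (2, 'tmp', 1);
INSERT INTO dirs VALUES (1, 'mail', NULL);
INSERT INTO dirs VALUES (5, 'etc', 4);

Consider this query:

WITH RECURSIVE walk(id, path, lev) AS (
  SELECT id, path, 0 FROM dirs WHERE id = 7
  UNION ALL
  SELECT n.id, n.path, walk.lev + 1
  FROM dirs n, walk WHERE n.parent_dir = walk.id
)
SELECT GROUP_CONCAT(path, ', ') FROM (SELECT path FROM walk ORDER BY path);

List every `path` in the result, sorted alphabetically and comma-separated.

bin, bob, home, opt, photos, srv, var

Base: id=7 (home) at lev 0.
Iteration 1: rows with parent_dir in {7} -> photos (id 8, lev 1), srv (id 9, lev 1), opt (id 10, lev 1).
Iteration 2: rows with parent_dir in {8,9,10} -> var (id 11, lev 2), bin (id 12, lev 2), bob (id 13, lev 2).
Iteration 3: no rows with parent_dir in {11,12,13}; recursion stops.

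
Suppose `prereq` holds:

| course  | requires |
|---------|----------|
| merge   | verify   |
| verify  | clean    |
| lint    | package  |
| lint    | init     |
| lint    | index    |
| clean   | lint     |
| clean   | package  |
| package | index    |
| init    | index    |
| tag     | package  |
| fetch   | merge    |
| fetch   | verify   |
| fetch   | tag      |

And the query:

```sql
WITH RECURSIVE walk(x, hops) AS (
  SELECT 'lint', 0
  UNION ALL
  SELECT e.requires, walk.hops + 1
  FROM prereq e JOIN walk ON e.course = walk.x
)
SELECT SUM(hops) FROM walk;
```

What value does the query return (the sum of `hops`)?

7

Base: (lint, hops=0).
Iteration 1: edges from {lint} -> (index, hops=1), (init, hops=1), (package, hops=1).
Iteration 2: edges from {index,init,package} -> (index, hops=2) x2. [UNION ALL keeps all 2 new rows, including repeats]
Iteration 3: no outgoing edges from {index}; recursion stops.
SUM(hops) = 0 + 1 + 1 + 1 + 2 + 2 = 7.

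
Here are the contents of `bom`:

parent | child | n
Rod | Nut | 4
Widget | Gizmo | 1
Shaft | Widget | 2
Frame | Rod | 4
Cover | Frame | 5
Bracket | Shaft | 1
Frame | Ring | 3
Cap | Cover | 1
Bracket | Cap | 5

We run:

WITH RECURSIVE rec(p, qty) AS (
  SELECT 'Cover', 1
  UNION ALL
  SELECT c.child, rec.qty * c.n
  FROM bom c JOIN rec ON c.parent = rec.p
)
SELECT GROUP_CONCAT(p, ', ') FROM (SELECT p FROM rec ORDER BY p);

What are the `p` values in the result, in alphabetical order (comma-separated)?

Cover, Frame, Nut, Ring, Rod

Base: (Cover, qty=1).
Iteration 1: components of {Cover} -> Frame = 1*5 = 5.
Iteration 2: components of {Frame} -> Ring = 5*3 = 15, Rod = 5*4 = 20.
Iteration 3: components of {Ring,Rod} -> Nut = 20*4 = 80.
Iteration 4: no further components; recursion stops.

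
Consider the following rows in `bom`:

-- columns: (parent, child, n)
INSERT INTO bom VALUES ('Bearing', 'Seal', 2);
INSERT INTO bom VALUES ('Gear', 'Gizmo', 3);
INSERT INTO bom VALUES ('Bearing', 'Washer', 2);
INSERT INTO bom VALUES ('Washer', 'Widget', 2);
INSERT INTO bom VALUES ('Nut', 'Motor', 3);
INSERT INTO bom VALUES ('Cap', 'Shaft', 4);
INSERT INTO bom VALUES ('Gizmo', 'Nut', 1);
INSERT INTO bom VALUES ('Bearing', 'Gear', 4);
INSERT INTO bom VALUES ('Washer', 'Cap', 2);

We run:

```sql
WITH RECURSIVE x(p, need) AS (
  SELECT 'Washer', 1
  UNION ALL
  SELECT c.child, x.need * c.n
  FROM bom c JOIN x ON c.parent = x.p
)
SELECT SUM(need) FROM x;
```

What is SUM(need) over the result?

Base: (Washer, need=1).
Iteration 1: components of {Washer} -> Cap = 1*2 = 2, Widget = 1*2 = 2.
Iteration 2: components of {Cap,Widget} -> Shaft = 2*4 = 8.
Iteration 3: no further components; recursion stops.
SUM(need) = 1 + 2 + 2 + 8 = 13.

13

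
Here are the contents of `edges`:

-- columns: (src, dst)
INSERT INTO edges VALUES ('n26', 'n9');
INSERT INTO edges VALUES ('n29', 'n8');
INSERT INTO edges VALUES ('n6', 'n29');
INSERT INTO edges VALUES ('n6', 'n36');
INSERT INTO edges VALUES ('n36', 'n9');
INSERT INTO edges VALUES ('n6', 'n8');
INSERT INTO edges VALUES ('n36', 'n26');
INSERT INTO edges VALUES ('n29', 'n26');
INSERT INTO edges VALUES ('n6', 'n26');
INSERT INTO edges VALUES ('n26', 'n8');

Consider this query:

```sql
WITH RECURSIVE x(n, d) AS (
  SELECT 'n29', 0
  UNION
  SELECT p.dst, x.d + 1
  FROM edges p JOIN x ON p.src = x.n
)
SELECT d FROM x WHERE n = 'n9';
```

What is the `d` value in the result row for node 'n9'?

Base: (n29, d=0).
Iteration 1: edges from {n29} -> (n26, d=1), (n8, d=1).
Iteration 2: edges from {n26,n8} -> (n8, d=2), (n9, d=2).
Iteration 3: no outgoing edges from {n8,n9}; recursion stops.

2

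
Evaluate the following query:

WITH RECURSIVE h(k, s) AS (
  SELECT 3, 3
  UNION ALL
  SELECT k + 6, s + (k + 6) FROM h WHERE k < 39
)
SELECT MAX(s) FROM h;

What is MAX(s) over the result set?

147

Base: k=3, s=3.
Iteration 1: 3 < 39 holds -> k = 3 + 6 = 9, s = 3 + 9 = 12.
Iteration 2: 9 < 39 holds -> k = 9 + 6 = 15, s = 12 + 15 = 27.
Iteration 3: 15 < 39 holds -> k = 15 + 6 = 21, s = 27 + 21 = 48.
Iteration 4: 21 < 39 holds -> k = 21 + 6 = 27, s = 48 + 27 = 75.
Iteration 5: 27 < 39 holds -> k = 27 + 6 = 33, s = 75 + 33 = 108.
Iteration 6: 33 < 39 holds -> k = 33 + 6 = 39, s = 108 + 39 = 147.
Iteration 7: 39 < 39 fails; recursion stops.
s values: 3, 12, 27, 48, 75, 108, 147; the maximum is 147.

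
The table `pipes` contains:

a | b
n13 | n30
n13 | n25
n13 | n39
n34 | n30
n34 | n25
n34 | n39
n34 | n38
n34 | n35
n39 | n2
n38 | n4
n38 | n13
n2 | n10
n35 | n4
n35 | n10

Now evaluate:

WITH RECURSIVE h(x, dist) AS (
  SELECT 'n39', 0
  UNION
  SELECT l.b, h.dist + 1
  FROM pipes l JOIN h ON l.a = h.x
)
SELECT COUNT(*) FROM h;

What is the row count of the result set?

3

Base: (n39, dist=0).
Iteration 1: edges from {n39} -> (n2, dist=1).
Iteration 2: edges from {n2} -> (n10, dist=2).
Iteration 3: no outgoing edges from {n10}; recursion stops.
Total rows emitted: 3.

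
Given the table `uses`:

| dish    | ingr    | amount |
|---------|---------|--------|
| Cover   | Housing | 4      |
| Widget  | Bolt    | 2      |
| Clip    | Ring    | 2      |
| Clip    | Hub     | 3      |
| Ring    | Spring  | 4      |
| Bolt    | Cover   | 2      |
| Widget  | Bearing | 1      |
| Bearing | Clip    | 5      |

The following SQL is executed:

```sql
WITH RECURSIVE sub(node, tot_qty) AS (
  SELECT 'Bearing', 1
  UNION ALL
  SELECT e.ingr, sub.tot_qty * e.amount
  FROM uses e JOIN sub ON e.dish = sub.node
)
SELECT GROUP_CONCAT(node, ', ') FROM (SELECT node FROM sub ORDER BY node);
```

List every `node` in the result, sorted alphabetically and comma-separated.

Bearing, Clip, Hub, Ring, Spring

Base: (Bearing, tot_qty=1).
Iteration 1: components of {Bearing} -> Clip = 1*5 = 5.
Iteration 2: components of {Clip} -> Hub = 5*3 = 15, Ring = 5*2 = 10.
Iteration 3: components of {Hub,Ring} -> Spring = 10*4 = 40.
Iteration 4: no further components; recursion stops.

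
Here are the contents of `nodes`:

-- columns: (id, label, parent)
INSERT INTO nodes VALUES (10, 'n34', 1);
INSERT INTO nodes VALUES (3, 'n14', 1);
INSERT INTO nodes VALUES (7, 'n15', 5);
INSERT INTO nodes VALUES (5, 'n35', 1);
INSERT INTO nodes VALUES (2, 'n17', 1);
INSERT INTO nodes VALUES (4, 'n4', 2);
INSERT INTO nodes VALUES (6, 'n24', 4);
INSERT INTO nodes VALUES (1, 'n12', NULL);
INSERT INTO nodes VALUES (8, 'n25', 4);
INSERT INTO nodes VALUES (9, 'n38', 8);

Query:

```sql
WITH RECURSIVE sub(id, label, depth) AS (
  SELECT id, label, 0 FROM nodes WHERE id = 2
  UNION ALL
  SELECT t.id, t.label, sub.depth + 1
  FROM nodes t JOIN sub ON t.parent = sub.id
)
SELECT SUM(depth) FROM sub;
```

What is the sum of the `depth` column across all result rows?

8

Base: id=2 (n17) at depth 0.
Iteration 1: rows with parent in {2} -> n4 (id 4, depth 1).
Iteration 2: rows with parent in {4} -> n24 (id 6, depth 2), n25 (id 8, depth 2).
Iteration 3: rows with parent in {6,8} -> n38 (id 9, depth 3).
Iteration 4: no rows with parent in {9}; recursion stops.
SUM(depth) = 0 + 1 + 2 + 2 + 3 = 8.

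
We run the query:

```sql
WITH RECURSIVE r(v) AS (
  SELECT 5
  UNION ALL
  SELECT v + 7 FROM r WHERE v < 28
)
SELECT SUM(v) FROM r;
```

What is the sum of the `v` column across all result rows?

95

Base: v=5.
Iteration 1: 5 < 28 holds -> v = 5 + 7 = 12.
Iteration 2: 12 < 28 holds -> v = 12 + 7 = 19.
Iteration 3: 19 < 28 holds -> v = 19 + 7 = 26.
Iteration 4: 26 < 28 holds -> v = 26 + 7 = 33.
Iteration 5: 33 < 28 fails; recursion stops.
SUM(v) = 5 + 12 + 19 + 26 + 33 = 95.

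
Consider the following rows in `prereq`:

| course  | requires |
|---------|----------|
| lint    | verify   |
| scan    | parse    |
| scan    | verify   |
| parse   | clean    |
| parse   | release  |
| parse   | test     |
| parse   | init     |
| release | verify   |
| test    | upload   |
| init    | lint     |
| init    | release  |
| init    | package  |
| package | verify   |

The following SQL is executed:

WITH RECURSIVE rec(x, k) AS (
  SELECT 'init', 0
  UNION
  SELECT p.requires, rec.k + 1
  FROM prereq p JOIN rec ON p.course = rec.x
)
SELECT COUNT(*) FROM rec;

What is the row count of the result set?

Base: (init, k=0).
Iteration 1: edges from {init} -> (lint, k=1), (package, k=1), (release, k=1).
Iteration 2: edges from {lint,package,release} -> (verify, k=2). [UNION drops 2 duplicate row(s)]
Iteration 3: no outgoing edges from {verify}; recursion stops.
Total rows emitted: 5.

5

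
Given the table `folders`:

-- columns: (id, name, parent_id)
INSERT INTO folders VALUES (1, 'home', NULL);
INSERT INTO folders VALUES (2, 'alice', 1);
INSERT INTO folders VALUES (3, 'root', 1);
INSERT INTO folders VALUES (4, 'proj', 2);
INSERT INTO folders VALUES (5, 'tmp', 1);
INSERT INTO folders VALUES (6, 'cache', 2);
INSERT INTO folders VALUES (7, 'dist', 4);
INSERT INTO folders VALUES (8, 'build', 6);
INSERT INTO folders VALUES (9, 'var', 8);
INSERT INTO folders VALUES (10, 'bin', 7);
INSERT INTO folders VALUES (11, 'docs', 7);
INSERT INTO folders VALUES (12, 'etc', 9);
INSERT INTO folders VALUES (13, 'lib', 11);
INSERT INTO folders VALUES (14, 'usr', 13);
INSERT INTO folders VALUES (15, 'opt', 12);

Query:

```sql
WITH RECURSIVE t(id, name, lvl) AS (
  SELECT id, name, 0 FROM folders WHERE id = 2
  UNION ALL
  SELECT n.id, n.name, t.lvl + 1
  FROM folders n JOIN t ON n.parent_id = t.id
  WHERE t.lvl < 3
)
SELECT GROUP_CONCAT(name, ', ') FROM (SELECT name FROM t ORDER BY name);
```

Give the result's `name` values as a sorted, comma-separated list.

alice, bin, build, cache, dist, docs, proj, var

Base: id=2 (alice) at lvl 0.
Iteration 1: rows with parent_id in {2} -> proj (id 4, lvl 1), cache (id 6, lvl 1).
Iteration 2: rows with parent_id in {4,6} -> dist (id 7, lvl 2), build (id 8, lvl 2).
Iteration 3: rows with parent_id in {7,8} -> var (id 9, lvl 3), bin (id 10, lvl 3), docs (id 11, lvl 3).
Iteration 4: lvl < 3 fails for all current rows; recursion stops.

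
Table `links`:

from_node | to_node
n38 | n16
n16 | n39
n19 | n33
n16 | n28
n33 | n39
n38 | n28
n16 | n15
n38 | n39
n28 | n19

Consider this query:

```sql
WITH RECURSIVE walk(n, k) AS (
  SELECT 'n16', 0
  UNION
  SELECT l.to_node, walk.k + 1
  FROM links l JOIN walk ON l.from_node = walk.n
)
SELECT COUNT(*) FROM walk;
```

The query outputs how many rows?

7

Base: (n16, k=0).
Iteration 1: edges from {n16} -> (n15, k=1), (n28, k=1), (n39, k=1).
Iteration 2: edges from {n15,n28,n39} -> (n19, k=2).
Iteration 3: edges from {n19} -> (n33, k=3).
Iteration 4: edges from {n33} -> (n39, k=4).
Iteration 5: no outgoing edges from {n39}; recursion stops.
Total rows emitted: 7.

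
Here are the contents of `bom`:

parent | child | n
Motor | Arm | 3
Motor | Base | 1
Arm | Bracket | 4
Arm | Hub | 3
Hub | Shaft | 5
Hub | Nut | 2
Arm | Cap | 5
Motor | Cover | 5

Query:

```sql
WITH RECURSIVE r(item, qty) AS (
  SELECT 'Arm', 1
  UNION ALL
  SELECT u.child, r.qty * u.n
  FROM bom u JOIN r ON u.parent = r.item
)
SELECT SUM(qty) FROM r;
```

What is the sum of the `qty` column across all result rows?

34

Base: (Arm, qty=1).
Iteration 1: components of {Arm} -> Bracket = 1*4 = 4, Cap = 1*5 = 5, Hub = 1*3 = 3.
Iteration 2: components of {Bracket,Cap,Hub} -> Nut = 3*2 = 6, Shaft = 3*5 = 15.
Iteration 3: no further components; recursion stops.
SUM(qty) = 1 + 4 + 3 + 5 + 15 + 6 = 34.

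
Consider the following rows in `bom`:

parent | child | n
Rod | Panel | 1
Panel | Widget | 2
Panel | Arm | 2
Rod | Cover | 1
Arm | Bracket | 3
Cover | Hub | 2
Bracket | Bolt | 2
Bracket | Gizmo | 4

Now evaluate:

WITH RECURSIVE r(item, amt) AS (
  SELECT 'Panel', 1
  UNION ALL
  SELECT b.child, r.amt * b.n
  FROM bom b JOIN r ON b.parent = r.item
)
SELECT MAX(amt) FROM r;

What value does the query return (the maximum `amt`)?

Base: (Panel, amt=1).
Iteration 1: components of {Panel} -> Arm = 1*2 = 2, Widget = 1*2 = 2.
Iteration 2: components of {Arm,Widget} -> Bracket = 2*3 = 6.
Iteration 3: components of {Bracket} -> Bolt = 6*2 = 12, Gizmo = 6*4 = 24.
Iteration 4: no further components; recursion stops.
amt values: 1, 2, 2, 6, 12, 24; the maximum is 24.

24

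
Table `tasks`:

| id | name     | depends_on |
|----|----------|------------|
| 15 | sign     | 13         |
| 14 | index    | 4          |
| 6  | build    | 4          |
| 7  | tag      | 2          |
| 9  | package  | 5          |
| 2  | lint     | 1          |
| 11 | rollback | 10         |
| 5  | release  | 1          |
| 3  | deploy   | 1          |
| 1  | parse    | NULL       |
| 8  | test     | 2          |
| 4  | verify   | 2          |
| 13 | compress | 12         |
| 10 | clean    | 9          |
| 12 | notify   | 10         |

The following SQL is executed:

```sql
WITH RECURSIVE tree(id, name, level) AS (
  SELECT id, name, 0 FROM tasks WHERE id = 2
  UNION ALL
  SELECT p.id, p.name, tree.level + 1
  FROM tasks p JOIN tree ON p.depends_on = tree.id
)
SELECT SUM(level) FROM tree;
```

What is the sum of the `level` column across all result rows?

7

Base: id=2 (lint) at level 0.
Iteration 1: rows with depends_on in {2} -> verify (id 4, level 1), tag (id 7, level 1), test (id 8, level 1).
Iteration 2: rows with depends_on in {4,7,8} -> build (id 6, level 2), index (id 14, level 2).
Iteration 3: no rows with depends_on in {6,14}; recursion stops.
SUM(level) = 0 + 1 + 1 + 1 + 2 + 2 = 7.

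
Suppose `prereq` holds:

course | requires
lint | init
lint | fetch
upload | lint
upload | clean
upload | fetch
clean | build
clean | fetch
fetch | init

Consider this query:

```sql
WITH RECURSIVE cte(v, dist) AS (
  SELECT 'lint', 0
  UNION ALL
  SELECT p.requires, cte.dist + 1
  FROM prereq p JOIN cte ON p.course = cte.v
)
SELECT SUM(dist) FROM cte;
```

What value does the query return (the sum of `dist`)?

4

Base: (lint, dist=0).
Iteration 1: edges from {lint} -> (fetch, dist=1), (init, dist=1).
Iteration 2: edges from {fetch,init} -> (init, dist=2).
Iteration 3: no outgoing edges from {init}; recursion stops.
SUM(dist) = 0 + 1 + 1 + 2 = 4.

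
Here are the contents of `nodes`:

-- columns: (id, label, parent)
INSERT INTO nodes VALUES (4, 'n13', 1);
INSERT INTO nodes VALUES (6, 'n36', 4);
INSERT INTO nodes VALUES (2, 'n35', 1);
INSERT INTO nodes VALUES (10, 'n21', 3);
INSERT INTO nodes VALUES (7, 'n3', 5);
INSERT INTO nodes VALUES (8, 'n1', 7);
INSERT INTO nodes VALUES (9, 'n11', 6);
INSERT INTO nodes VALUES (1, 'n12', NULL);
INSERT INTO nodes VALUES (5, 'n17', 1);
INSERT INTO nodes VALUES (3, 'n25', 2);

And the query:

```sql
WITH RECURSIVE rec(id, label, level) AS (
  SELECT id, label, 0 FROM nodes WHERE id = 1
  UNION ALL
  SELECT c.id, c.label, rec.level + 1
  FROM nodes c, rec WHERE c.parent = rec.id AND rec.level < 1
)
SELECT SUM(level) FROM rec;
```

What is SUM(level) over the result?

Base: id=1 (n12) at level 0.
Iteration 1: rows with parent in {1} -> n35 (id 2, level 1), n13 (id 4, level 1), n17 (id 5, level 1).
Iteration 2: level < 1 fails for all current rows; recursion stops.
SUM(level) = 0 + 1 + 1 + 1 = 3.

3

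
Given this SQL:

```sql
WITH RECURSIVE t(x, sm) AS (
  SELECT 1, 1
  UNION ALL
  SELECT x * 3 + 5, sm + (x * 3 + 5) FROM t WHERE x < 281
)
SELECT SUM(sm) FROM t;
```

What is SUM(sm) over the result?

589

Base: x=1, sm=1.
Iteration 1: 1 < 281 holds -> x = 1 * 3 + 5 = 8, sm = 1 + 8 = 9.
Iteration 2: 8 < 281 holds -> x = 8 * 3 + 5 = 29, sm = 9 + 29 = 38.
Iteration 3: 29 < 281 holds -> x = 29 * 3 + 5 = 92, sm = 38 + 92 = 130.
Iteration 4: 92 < 281 holds -> x = 92 * 3 + 5 = 281, sm = 130 + 281 = 411.
Iteration 5: 281 < 281 fails; recursion stops.
SUM(sm) = 1 + 9 + 38 + 130 + 411 = 589.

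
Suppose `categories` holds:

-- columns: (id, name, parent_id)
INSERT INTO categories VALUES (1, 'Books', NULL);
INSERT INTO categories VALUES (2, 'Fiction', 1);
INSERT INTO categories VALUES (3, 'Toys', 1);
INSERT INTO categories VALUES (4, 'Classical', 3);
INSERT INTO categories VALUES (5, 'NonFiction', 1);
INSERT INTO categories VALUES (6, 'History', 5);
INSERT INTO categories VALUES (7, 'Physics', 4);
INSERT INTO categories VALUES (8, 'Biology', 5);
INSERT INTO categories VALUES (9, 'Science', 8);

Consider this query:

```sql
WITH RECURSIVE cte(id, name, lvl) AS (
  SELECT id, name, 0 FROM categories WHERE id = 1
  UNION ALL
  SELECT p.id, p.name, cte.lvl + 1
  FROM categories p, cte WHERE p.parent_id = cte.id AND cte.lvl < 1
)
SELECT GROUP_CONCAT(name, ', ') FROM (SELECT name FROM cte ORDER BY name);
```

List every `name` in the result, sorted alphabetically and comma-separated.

Base: id=1 (Books) at lvl 0.
Iteration 1: rows with parent_id in {1} -> Fiction (id 2, lvl 1), Toys (id 3, lvl 1), NonFiction (id 5, lvl 1).
Iteration 2: lvl < 1 fails for all current rows; recursion stops.

Books, Fiction, NonFiction, Toys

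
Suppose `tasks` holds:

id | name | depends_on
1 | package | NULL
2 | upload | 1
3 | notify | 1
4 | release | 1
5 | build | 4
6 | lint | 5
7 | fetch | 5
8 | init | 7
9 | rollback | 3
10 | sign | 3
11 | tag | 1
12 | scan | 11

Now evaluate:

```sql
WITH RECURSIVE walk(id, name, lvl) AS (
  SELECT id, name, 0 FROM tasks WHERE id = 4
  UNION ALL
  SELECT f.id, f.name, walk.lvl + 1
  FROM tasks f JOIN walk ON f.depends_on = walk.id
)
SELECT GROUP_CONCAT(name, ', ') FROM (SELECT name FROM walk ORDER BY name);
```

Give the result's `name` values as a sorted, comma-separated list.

Base: id=4 (release) at lvl 0.
Iteration 1: rows with depends_on in {4} -> build (id 5, lvl 1).
Iteration 2: rows with depends_on in {5} -> lint (id 6, lvl 2), fetch (id 7, lvl 2).
Iteration 3: rows with depends_on in {6,7} -> init (id 8, lvl 3).
Iteration 4: no rows with depends_on in {8}; recursion stops.

build, fetch, init, lint, release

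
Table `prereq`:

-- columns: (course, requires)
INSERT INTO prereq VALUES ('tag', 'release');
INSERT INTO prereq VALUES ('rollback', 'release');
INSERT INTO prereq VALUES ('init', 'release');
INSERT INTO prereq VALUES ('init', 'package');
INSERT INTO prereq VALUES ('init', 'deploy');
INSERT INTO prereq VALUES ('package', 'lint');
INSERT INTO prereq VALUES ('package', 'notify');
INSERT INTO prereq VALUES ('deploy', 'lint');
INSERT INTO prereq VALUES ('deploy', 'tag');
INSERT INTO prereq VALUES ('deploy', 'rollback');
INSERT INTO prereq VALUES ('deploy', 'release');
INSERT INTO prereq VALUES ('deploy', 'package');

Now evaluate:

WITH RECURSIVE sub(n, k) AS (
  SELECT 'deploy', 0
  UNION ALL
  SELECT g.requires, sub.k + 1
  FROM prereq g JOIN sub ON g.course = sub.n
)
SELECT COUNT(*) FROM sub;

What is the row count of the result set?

Base: (deploy, k=0).
Iteration 1: edges from {deploy} -> (lint, k=1), (package, k=1), (release, k=1), (rollback, k=1), (tag, k=1).
Iteration 2: edges from {lint,package,release,rollback,tag} -> (lint, k=2), (notify, k=2), (release, k=2) x2. [UNION ALL keeps all 4 new rows, including repeats]
Iteration 3: no outgoing edges from {lint,notify,release}; recursion stops.
Total rows emitted: 10.

10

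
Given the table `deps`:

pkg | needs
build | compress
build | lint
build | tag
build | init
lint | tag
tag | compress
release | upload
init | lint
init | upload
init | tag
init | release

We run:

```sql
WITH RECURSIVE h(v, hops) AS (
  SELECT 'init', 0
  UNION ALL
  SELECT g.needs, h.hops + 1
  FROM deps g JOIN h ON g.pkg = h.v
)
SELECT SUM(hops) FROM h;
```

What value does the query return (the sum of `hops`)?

13

Base: (init, hops=0).
Iteration 1: edges from {init} -> (lint, hops=1), (release, hops=1), (tag, hops=1), (upload, hops=1).
Iteration 2: edges from {lint,release,tag,upload} -> (compress, hops=2), (tag, hops=2), (upload, hops=2).
Iteration 3: edges from {compress,tag,upload} -> (compress, hops=3).
Iteration 4: no outgoing edges from {compress}; recursion stops.
SUM(hops) = 0 + 1 + 1 + 1 + 1 + 2 + 2 + 2 + 3 = 13.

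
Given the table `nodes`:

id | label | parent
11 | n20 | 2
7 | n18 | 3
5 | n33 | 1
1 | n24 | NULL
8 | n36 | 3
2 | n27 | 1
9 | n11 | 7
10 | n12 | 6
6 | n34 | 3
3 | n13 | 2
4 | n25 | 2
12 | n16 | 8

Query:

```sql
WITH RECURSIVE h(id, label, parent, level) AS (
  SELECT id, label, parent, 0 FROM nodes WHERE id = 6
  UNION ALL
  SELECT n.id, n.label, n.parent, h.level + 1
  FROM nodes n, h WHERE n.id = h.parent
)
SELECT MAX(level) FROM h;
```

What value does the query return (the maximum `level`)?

3

Base: id=6 (n34), parent=3, level 0.
Iteration 1: join on id=3 -> n13 (id 3, parent=2, level 1).
Iteration 2: join on id=2 -> n27 (id 2, parent=1, level 2).
Iteration 3: join on id=1 -> n24 (id 1, parent=NULL, level 3).
Iteration 4: parent is NULL; no match; recursion stops.
level values: 0, 1, 2, 3; the maximum is 3.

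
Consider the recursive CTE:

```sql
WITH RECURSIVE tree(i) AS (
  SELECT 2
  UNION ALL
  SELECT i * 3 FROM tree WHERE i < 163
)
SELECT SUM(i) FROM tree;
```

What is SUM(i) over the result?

Base: i=2.
Iteration 1: 2 < 163 holds -> i = 2 * 3 = 6.
Iteration 2: 6 < 163 holds -> i = 6 * 3 = 18.
Iteration 3: 18 < 163 holds -> i = 18 * 3 = 54.
Iteration 4: 54 < 163 holds -> i = 54 * 3 = 162.
Iteration 5: 162 < 163 holds -> i = 162 * 3 = 486.
Iteration 6: 486 < 163 fails; recursion stops.
SUM(i) = 2 + 6 + 18 + 54 + 162 + 486 = 728.

728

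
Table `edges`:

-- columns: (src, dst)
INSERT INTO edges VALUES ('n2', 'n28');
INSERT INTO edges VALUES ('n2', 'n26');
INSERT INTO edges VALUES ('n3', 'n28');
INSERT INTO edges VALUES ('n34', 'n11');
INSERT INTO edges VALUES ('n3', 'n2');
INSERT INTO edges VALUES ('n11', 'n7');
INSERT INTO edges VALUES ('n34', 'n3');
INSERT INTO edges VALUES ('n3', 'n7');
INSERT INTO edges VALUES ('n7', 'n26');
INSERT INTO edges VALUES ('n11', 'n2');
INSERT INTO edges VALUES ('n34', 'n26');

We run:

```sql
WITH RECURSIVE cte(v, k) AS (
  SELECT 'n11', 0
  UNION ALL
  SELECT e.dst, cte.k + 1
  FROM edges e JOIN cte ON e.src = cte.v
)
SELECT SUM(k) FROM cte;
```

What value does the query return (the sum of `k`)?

Base: (n11, k=0).
Iteration 1: edges from {n11} -> (n2, k=1), (n7, k=1).
Iteration 2: edges from {n2,n7} -> (n26, k=2) x2, (n28, k=2). [UNION ALL keeps all 3 new rows, including repeats]
Iteration 3: no outgoing edges from {n26,n28}; recursion stops.
SUM(k) = 0 + 1 + 1 + 2 + 2 + 2 = 8.

8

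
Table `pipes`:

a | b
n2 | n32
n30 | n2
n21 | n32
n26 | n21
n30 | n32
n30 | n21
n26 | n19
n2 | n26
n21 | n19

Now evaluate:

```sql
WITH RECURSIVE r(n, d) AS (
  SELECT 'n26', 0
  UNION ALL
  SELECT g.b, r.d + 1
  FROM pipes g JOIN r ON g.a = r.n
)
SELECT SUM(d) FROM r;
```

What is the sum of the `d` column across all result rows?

Base: (n26, d=0).
Iteration 1: edges from {n26} -> (n19, d=1), (n21, d=1).
Iteration 2: edges from {n19,n21} -> (n19, d=2), (n32, d=2).
Iteration 3: no outgoing edges from {n19,n32}; recursion stops.
SUM(d) = 0 + 1 + 1 + 2 + 2 = 6.

6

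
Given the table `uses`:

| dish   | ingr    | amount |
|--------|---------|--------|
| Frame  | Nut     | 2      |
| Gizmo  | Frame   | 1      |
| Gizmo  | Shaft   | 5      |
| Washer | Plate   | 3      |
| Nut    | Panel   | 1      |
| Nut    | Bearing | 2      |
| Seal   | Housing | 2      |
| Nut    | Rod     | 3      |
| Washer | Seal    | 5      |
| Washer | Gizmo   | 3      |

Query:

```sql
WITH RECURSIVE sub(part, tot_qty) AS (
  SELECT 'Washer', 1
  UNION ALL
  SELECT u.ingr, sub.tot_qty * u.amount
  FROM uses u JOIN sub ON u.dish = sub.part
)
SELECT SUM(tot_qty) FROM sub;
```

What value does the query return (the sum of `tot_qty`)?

82

Base: (Washer, tot_qty=1).
Iteration 1: components of {Washer} -> Gizmo = 1*3 = 3, Plate = 1*3 = 3, Seal = 1*5 = 5.
Iteration 2: components of {Gizmo,Plate,Seal} -> Frame = 3*1 = 3, Housing = 5*2 = 10, Shaft = 3*5 = 15.
Iteration 3: components of {Frame,Housing,Shaft} -> Nut = 3*2 = 6.
Iteration 4: components of {Nut} -> Bearing = 6*2 = 12, Panel = 6*1 = 6, Rod = 6*3 = 18.
Iteration 5: no further components; recursion stops.
SUM(tot_qty) = 1 + 3 + 3 + 5 + 3 + 15 + 10 + 6 + 18 + 6 + 12 = 82.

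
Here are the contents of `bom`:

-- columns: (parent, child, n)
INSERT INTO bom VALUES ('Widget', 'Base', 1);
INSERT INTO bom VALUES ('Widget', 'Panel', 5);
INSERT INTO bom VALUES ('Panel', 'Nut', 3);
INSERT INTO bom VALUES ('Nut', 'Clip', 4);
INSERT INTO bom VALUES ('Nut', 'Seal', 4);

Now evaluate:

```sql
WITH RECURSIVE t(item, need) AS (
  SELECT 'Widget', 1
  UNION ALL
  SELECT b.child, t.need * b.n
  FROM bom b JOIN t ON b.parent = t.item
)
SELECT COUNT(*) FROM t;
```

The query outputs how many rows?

Base: (Widget, need=1).
Iteration 1: components of {Widget} -> Base = 1*1 = 1, Panel = 1*5 = 5.
Iteration 2: components of {Base,Panel} -> Nut = 5*3 = 15.
Iteration 3: components of {Nut} -> Clip = 15*4 = 60, Seal = 15*4 = 60.
Iteration 4: no further components; recursion stops.
Total rows emitted: 6.

6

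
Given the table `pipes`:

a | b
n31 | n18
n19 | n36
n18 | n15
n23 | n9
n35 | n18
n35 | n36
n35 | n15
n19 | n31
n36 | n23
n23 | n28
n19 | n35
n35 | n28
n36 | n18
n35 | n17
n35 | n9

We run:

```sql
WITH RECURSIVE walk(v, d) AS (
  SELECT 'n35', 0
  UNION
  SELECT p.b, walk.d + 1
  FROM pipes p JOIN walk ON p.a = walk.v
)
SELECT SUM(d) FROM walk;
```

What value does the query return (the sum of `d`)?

Base: (n35, d=0).
Iteration 1: edges from {n35} -> (n15, d=1), (n17, d=1), (n18, d=1), (n28, d=1), (n36, d=1), (n9, d=1).
Iteration 2: edges from {n15,n17,n18,n28,n36,n9} -> (n15, d=2), (n18, d=2), (n23, d=2).
Iteration 3: edges from {n15,n18,n23} -> (n15, d=3), (n28, d=3), (n9, d=3).
Iteration 4: no outgoing edges from {n15,n28,n9}; recursion stops.
SUM(d) = 0 + 1 + 1 + 1 + 1 + 1 + 1 + 2 + 2 + 2 + 3 + 3 + 3 = 21.

21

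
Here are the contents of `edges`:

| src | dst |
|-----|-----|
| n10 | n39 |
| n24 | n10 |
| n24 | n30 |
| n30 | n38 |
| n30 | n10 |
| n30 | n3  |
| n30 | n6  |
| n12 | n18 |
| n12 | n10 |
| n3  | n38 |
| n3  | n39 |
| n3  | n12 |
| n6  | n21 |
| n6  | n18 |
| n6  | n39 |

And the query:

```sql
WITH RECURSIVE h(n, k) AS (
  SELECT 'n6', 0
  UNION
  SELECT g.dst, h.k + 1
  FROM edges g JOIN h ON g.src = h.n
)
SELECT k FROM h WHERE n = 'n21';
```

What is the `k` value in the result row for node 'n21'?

1

Base: (n6, k=0).
Iteration 1: edges from {n6} -> (n18, k=1), (n21, k=1), (n39, k=1).
Iteration 2: no outgoing edges from {n18,n21,n39}; recursion stops.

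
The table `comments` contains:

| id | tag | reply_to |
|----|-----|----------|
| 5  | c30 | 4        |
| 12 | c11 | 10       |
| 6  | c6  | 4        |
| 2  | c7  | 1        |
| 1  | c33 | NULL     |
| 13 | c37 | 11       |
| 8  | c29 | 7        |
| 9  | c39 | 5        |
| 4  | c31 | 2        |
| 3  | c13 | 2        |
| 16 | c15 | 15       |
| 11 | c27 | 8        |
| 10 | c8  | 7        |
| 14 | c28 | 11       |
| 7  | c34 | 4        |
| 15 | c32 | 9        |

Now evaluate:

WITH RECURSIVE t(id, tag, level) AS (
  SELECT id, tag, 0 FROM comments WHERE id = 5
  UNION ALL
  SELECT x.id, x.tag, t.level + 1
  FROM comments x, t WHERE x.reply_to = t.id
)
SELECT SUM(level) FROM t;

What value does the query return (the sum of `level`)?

Base: id=5 (c30) at level 0.
Iteration 1: rows with reply_to in {5} -> c39 (id 9, level 1).
Iteration 2: rows with reply_to in {9} -> c32 (id 15, level 2).
Iteration 3: rows with reply_to in {15} -> c15 (id 16, level 3).
Iteration 4: no rows with reply_to in {16}; recursion stops.
SUM(level) = 0 + 1 + 2 + 3 = 6.

6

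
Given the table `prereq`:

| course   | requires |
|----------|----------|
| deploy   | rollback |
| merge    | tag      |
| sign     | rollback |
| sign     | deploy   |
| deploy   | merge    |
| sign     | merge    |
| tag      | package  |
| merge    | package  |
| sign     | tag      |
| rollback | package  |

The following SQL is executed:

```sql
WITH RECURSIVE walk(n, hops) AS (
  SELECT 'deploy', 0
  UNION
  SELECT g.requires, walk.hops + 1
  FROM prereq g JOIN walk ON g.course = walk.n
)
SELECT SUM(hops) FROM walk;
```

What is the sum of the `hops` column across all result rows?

Base: (deploy, hops=0).
Iteration 1: edges from {deploy} -> (merge, hops=1), (rollback, hops=1).
Iteration 2: edges from {merge,rollback} -> (package, hops=2), (tag, hops=2). [UNION drops 1 duplicate row(s)]
Iteration 3: edges from {package,tag} -> (package, hops=3).
Iteration 4: no outgoing edges from {package}; recursion stops.
SUM(hops) = 0 + 1 + 1 + 2 + 2 + 3 = 9.

9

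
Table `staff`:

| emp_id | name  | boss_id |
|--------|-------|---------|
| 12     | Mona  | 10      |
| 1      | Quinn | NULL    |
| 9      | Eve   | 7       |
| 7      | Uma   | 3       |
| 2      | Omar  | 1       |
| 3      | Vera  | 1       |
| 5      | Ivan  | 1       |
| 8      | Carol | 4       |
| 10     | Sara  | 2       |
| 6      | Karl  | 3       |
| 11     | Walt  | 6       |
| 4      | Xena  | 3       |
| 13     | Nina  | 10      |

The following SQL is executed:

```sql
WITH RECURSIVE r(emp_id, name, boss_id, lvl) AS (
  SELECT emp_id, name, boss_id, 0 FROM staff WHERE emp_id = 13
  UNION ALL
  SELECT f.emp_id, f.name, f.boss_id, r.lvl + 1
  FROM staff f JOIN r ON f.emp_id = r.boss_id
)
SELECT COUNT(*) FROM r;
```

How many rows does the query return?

4

Base: emp_id=13 (Nina), boss_id=10, lvl 0.
Iteration 1: join on emp_id=10 -> Sara (id 10, boss_id=2, lvl 1).
Iteration 2: join on emp_id=2 -> Omar (id 2, boss_id=1, lvl 2).
Iteration 3: join on emp_id=1 -> Quinn (id 1, boss_id=NULL, lvl 3).
Iteration 4: boss_id is NULL; no match; recursion stops.
Total rows emitted: 4.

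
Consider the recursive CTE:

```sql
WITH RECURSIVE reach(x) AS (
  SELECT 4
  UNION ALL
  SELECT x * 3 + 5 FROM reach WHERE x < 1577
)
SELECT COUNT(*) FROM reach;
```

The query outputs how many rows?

6

Base: x=4.
Iteration 1: 4 < 1577 holds -> x = 4 * 3 + 5 = 17.
Iteration 2: 17 < 1577 holds -> x = 17 * 3 + 5 = 56.
Iteration 3: 56 < 1577 holds -> x = 56 * 3 + 5 = 173.
Iteration 4: 173 < 1577 holds -> x = 173 * 3 + 5 = 524.
Iteration 5: 524 < 1577 holds -> x = 524 * 3 + 5 = 1577.
Iteration 6: 1577 < 1577 fails; recursion stops.
Total rows emitted: 6.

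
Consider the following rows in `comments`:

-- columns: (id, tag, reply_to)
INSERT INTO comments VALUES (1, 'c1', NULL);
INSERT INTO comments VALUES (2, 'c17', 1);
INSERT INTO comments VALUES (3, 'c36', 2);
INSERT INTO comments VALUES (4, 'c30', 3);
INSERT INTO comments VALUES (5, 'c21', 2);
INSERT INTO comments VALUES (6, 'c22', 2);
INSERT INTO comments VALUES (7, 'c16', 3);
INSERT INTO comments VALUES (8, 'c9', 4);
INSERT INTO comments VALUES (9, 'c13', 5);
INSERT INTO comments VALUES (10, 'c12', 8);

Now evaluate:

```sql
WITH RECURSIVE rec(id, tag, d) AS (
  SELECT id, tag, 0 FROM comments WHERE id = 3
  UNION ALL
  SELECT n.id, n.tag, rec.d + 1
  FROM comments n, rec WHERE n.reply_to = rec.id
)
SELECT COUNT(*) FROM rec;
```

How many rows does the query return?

5

Base: id=3 (c36) at d 0.
Iteration 1: rows with reply_to in {3} -> c30 (id 4, d 1), c16 (id 7, d 1).
Iteration 2: rows with reply_to in {4,7} -> c9 (id 8, d 2).
Iteration 3: rows with reply_to in {8} -> c12 (id 10, d 3).
Iteration 4: no rows with reply_to in {10}; recursion stops.
Total rows emitted: 5.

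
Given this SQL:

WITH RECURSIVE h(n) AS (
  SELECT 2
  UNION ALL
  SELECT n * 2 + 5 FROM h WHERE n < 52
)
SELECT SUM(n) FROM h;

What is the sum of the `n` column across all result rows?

Base: n=2.
Iteration 1: 2 < 52 holds -> n = 2 * 2 + 5 = 9.
Iteration 2: 9 < 52 holds -> n = 9 * 2 + 5 = 23.
Iteration 3: 23 < 52 holds -> n = 23 * 2 + 5 = 51.
Iteration 4: 51 < 52 holds -> n = 51 * 2 + 5 = 107.
Iteration 5: 107 < 52 fails; recursion stops.
SUM(n) = 2 + 9 + 23 + 51 + 107 = 192.

192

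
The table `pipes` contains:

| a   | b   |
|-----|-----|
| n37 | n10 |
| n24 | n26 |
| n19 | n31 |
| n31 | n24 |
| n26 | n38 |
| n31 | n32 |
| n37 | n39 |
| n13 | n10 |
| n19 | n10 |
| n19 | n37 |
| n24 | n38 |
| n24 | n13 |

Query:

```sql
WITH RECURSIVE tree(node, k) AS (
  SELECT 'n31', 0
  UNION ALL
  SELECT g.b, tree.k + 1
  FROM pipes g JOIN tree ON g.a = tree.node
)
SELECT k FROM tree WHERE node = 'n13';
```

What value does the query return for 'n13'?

Base: (n31, k=0).
Iteration 1: edges from {n31} -> (n24, k=1), (n32, k=1).
Iteration 2: edges from {n24,n32} -> (n13, k=2), (n26, k=2), (n38, k=2).
Iteration 3: edges from {n13,n26,n38} -> (n10, k=3), (n38, k=3).
Iteration 4: no outgoing edges from {n10,n38}; recursion stops.

2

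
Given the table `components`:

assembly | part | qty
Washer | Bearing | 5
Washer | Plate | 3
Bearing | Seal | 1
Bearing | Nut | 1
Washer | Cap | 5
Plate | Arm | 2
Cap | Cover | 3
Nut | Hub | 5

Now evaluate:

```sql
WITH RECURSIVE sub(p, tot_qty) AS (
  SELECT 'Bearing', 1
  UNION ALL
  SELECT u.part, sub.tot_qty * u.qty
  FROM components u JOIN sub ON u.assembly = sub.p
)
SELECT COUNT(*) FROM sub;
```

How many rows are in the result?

Base: (Bearing, tot_qty=1).
Iteration 1: components of {Bearing} -> Nut = 1*1 = 1, Seal = 1*1 = 1.
Iteration 2: components of {Nut,Seal} -> Hub = 1*5 = 5.
Iteration 3: no further components; recursion stops.
Total rows emitted: 4.

4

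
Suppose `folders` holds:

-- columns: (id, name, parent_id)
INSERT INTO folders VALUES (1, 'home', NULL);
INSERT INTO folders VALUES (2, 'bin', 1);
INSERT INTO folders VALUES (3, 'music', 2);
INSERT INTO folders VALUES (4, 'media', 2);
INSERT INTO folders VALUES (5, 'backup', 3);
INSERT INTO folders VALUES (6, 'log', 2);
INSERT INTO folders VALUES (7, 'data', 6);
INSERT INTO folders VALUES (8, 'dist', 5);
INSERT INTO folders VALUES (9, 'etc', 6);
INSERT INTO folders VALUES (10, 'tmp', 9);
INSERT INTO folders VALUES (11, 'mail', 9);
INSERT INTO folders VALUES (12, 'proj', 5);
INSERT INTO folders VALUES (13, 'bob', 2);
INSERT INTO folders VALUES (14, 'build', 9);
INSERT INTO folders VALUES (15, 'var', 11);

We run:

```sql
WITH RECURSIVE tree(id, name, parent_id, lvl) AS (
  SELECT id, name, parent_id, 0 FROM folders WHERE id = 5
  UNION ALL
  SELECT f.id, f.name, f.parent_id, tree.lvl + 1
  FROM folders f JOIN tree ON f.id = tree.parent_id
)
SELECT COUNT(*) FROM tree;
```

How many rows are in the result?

Base: id=5 (backup), parent_id=3, lvl 0.
Iteration 1: join on id=3 -> music (id 3, parent_id=2, lvl 1).
Iteration 2: join on id=2 -> bin (id 2, parent_id=1, lvl 2).
Iteration 3: join on id=1 -> home (id 1, parent_id=NULL, lvl 3).
Iteration 4: parent_id is NULL; no match; recursion stops.
Total rows emitted: 4.

4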